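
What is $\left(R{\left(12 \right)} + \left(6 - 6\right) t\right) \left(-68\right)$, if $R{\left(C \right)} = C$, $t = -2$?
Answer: $-816$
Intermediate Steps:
$\left(R{\left(12 \right)} + \left(6 - 6\right) t\right) \left(-68\right) = \left(12 + \left(6 - 6\right) \left(-2\right)\right) \left(-68\right) = \left(12 + 0 \left(-2\right)\right) \left(-68\right) = \left(12 + 0\right) \left(-68\right) = 12 \left(-68\right) = -816$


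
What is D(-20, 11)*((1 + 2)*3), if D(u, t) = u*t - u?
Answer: -1800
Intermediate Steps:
D(u, t) = -u + t*u (D(u, t) = t*u - u = -u + t*u)
D(-20, 11)*((1 + 2)*3) = (-20*(-1 + 11))*((1 + 2)*3) = (-20*10)*(3*3) = -200*9 = -1800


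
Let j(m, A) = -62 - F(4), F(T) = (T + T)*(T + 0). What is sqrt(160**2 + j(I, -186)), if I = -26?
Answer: 3*sqrt(2834) ≈ 159.71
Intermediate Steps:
F(T) = 2*T**2 (F(T) = (2*T)*T = 2*T**2)
j(m, A) = -94 (j(m, A) = -62 - 2*4**2 = -62 - 2*16 = -62 - 1*32 = -62 - 32 = -94)
sqrt(160**2 + j(I, -186)) = sqrt(160**2 - 94) = sqrt(25600 - 94) = sqrt(25506) = 3*sqrt(2834)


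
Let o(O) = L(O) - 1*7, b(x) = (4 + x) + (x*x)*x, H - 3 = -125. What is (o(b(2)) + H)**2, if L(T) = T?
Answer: 13225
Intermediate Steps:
H = -122 (H = 3 - 125 = -122)
b(x) = 4 + x + x**3 (b(x) = (4 + x) + x**2*x = (4 + x) + x**3 = 4 + x + x**3)
o(O) = -7 + O (o(O) = O - 1*7 = O - 7 = -7 + O)
(o(b(2)) + H)**2 = ((-7 + (4 + 2 + 2**3)) - 122)**2 = ((-7 + (4 + 2 + 8)) - 122)**2 = ((-7 + 14) - 122)**2 = (7 - 122)**2 = (-115)**2 = 13225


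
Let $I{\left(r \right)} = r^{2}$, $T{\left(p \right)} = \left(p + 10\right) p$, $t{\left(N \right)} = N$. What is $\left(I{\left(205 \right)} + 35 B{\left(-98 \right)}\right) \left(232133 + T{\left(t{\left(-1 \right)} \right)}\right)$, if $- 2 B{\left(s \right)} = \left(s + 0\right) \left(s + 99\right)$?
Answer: $10153103760$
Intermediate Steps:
$B{\left(s \right)} = - \frac{s \left(99 + s\right)}{2}$ ($B{\left(s \right)} = - \frac{\left(s + 0\right) \left(s + 99\right)}{2} = - \frac{s \left(99 + s\right)}{2}$)
$T{\left(p \right)} = p \left(10 + p\right)$ ($T{\left(p \right)} = \left(10 + p\right) p = p \left(10 + p\right)$)
$\left(I{\left(205 \right)} + 35 B{\left(-98 \right)}\right) \left(232133 + T{\left(t{\left(-1 \right)} \right)}\right) = \left(205^{2} + 35 \left(\left(- \frac{1}{2}\right) \left(-98\right) \left(99 - 98\right)\right)\right) \left(232133 - \left(10 - 1\right)\right) = \left(42025 + 35 \left(\left(- \frac{1}{2}\right) \left(-98\right) 1\right)\right) \left(232133 - 9\right) = \left(42025 + 35 \cdot 49\right) \left(232133 - 9\right) = \left(42025 + 1715\right) 232124 = 43740 \cdot 232124 = 10153103760$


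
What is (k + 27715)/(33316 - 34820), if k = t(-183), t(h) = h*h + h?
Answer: -61021/1504 ≈ -40.572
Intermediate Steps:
t(h) = h + h² (t(h) = h² + h = h + h²)
k = 33306 (k = -183*(1 - 183) = -183*(-182) = 33306)
(k + 27715)/(33316 - 34820) = (33306 + 27715)/(33316 - 34820) = 61021/(-1504) = 61021*(-1/1504) = -61021/1504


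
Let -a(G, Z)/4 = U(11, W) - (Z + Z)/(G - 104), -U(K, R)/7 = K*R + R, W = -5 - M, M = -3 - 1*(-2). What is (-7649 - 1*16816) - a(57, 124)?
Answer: -1085695/47 ≈ -23100.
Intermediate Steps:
M = -1 (M = -3 + 2 = -1)
W = -4 (W = -5 - 1*(-1) = -5 + 1 = -4)
U(K, R) = -7*R - 7*K*R (U(K, R) = -7*(K*R + R) = -7*(R + K*R) = -7*R - 7*K*R)
a(G, Z) = -1344 + 8*Z/(-104 + G) (a(G, Z) = -4*(-7*(-4)*(1 + 11) - (Z + Z)/(G - 104)) = -4*(-7*(-4)*12 - 2*Z/(-104 + G)) = -4*(336 - 2*Z/(-104 + G)) = -1344 + 8*Z/(-104 + G))
(-7649 - 1*16816) - a(57, 124) = (-7649 - 1*16816) - 8*(17472 + 124 - 168*57)/(-104 + 57) = (-7649 - 16816) - 8*(17472 + 124 - 9576)/(-47) = -24465 - 8*(-1)*8020/47 = -24465 - 1*(-64160/47) = -24465 + 64160/47 = -1085695/47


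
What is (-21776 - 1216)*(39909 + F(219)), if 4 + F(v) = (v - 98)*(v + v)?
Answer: -2136025776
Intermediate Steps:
F(v) = -4 + 2*v*(-98 + v) (F(v) = -4 + (v - 98)*(v + v) = -4 + (-98 + v)*(2*v) = -4 + 2*v*(-98 + v))
(-21776 - 1216)*(39909 + F(219)) = (-21776 - 1216)*(39909 + (-4 - 196*219 + 2*219**2)) = -22992*(39909 + (-4 - 42924 + 2*47961)) = -22992*(39909 + (-4 - 42924 + 95922)) = -22992*(39909 + 52994) = -22992*92903 = -2136025776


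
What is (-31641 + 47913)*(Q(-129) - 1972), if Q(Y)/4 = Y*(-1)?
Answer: -23692032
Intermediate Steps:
Q(Y) = -4*Y (Q(Y) = 4*(Y*(-1)) = 4*(-Y) = -4*Y)
(-31641 + 47913)*(Q(-129) - 1972) = (-31641 + 47913)*(-4*(-129) - 1972) = 16272*(516 - 1972) = 16272*(-1456) = -23692032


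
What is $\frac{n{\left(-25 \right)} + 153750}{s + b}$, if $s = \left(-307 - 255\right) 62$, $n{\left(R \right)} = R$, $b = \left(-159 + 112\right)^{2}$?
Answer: $- \frac{30745}{6527} \approx -4.7104$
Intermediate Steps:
$b = 2209$ ($b = \left(-47\right)^{2} = 2209$)
$s = -34844$ ($s = \left(-562\right) 62 = -34844$)
$\frac{n{\left(-25 \right)} + 153750}{s + b} = \frac{-25 + 153750}{-34844 + 2209} = \frac{153725}{-32635} = 153725 \left(- \frac{1}{32635}\right) = - \frac{30745}{6527}$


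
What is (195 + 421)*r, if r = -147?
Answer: -90552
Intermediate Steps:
(195 + 421)*r = (195 + 421)*(-147) = 616*(-147) = -90552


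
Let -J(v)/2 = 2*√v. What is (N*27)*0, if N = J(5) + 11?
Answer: 0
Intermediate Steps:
J(v) = -4*√v
N = 11 - 4*√5 (N = -4*√5 + 11 = 11 - 4*√5 ≈ 2.0557)
(N*27)*0 = ((11 - 4*√5)*27)*0 = (297 - 108*√5)*0 = 0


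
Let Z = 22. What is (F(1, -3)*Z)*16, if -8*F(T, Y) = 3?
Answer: -132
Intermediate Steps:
F(T, Y) = -3/8 (F(T, Y) = -⅛*3 = -3/8)
(F(1, -3)*Z)*16 = -3/8*22*16 = -33/4*16 = -132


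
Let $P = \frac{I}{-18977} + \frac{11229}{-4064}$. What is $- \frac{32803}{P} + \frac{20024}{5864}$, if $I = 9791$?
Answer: $\frac{1855013226668843}{185363500681} \approx 10007.0$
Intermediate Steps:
$P = - \frac{252883357}{77122528}$ ($P = \frac{9791}{-18977} + \frac{11229}{-4064} = 9791 \left(- \frac{1}{18977}\right) + 11229 \left(- \frac{1}{4064}\right) = - \frac{9791}{18977} - \frac{11229}{4064} = - \frac{252883357}{77122528} \approx -3.279$)
$- \frac{32803}{P} + \frac{20024}{5864} = - \frac{32803}{- \frac{252883357}{77122528}} + \frac{20024}{5864} = \left(-32803\right) \left(- \frac{77122528}{252883357}\right) + 20024 \cdot \frac{1}{5864} = \frac{2529850285984}{252883357} + \frac{2503}{733} = \frac{1855013226668843}{185363500681}$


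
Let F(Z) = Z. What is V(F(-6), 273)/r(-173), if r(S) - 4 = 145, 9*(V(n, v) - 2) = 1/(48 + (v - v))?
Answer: 865/64368 ≈ 0.013438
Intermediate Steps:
V(n, v) = 865/432 (V(n, v) = 2 + 1/(9*(48 + (v - v))) = 2 + 1/(9*(48 + 0)) = 2 + (⅑)/48 = 2 + (⅑)*(1/48) = 2 + 1/432 = 865/432)
r(S) = 149 (r(S) = 4 + 145 = 149)
V(F(-6), 273)/r(-173) = (865/432)/149 = (865/432)*(1/149) = 865/64368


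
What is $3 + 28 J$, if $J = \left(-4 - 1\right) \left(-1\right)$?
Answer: $143$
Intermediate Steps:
$J = 5$ ($J = \left(-5\right) \left(-1\right) = 5$)
$3 + 28 J = 3 + 28 \cdot 5 = 3 + 140 = 143$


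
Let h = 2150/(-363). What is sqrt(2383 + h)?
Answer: sqrt(2588637)/33 ≈ 48.755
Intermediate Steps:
h = -2150/363 (h = 2150*(-1/363) = -2150/363 ≈ -5.9229)
sqrt(2383 + h) = sqrt(2383 - 2150/363) = sqrt(862879/363) = sqrt(2588637)/33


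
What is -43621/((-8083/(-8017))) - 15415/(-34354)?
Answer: -12013797521733/277683382 ≈ -43264.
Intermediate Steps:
-43621/((-8083/(-8017))) - 15415/(-34354) = -43621/((-8083*(-1/8017))) - 15415*(-1/34354) = -43621/8083/8017 + 15415/34354 = -43621*8017/8083 + 15415/34354 = -349709557/8083 + 15415/34354 = -12013797521733/277683382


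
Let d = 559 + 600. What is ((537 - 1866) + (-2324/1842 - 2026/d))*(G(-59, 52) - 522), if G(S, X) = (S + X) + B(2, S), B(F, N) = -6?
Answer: 760683937225/1067439 ≈ 7.1263e+5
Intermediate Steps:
d = 1159
G(S, X) = -6 + S + X (G(S, X) = (S + X) - 6 = -6 + S + X)
((537 - 1866) + (-2324/1842 - 2026/d))*(G(-59, 52) - 522) = ((537 - 1866) + (-2324/1842 - 2026/1159))*((-6 - 59 + 52) - 522) = (-1329 + (-2324*1/1842 - 2026*1/1159))*(-13 - 522) = (-1329 + (-1162/921 - 2026/1159))*(-535) = (-1329 - 3212704/1067439)*(-535) = -1421839135/1067439*(-535) = 760683937225/1067439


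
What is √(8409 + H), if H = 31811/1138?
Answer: √10926225914/1138 ≈ 91.853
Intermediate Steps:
H = 31811/1138 (H = 31811*(1/1138) = 31811/1138 ≈ 27.953)
√(8409 + H) = √(8409 + 31811/1138) = √(9601253/1138) = √10926225914/1138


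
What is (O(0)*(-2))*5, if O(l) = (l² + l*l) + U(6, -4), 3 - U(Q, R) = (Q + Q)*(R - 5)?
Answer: -1110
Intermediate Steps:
U(Q, R) = 3 - 2*Q*(-5 + R) (U(Q, R) = 3 - (Q + Q)*(R - 5) = 3 - 2*Q*(-5 + R))
O(l) = 111 + 2*l² (O(l) = (l² + l*l) + (3 + 10*6 - 2*6*(-4)) = (l² + l²) + (3 + 60 + 48) = 2*l² + 111 = 111 + 2*l²)
(O(0)*(-2))*5 = ((111 + 2*0²)*(-2))*5 = ((111 + 2*0)*(-2))*5 = ((111 + 0)*(-2))*5 = (111*(-2))*5 = -222*5 = -1110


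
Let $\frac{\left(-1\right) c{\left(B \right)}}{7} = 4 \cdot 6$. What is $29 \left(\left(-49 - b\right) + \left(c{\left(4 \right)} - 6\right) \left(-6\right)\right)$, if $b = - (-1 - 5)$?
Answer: $28681$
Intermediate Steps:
$c{\left(B \right)} = -168$ ($c{\left(B \right)} = - 7 \cdot 4 \cdot 6 = \left(-7\right) 24 = -168$)
$b = 6$ ($b = \left(-1\right) \left(-6\right) = 6$)
$29 \left(\left(-49 - b\right) + \left(c{\left(4 \right)} - 6\right) \left(-6\right)\right) = 29 \left(\left(-49 - 6\right) + \left(-168 - 6\right) \left(-6\right)\right) = 29 \left(\left(-49 - 6\right) - -1044\right) = 29 \left(-55 + 1044\right) = 29 \cdot 989 = 28681$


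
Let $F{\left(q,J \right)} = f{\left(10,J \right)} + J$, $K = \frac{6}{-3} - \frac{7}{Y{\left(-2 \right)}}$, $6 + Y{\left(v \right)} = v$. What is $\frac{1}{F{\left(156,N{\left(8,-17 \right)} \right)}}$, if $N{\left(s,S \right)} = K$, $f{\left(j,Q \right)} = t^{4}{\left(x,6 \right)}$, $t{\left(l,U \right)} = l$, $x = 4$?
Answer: $\frac{8}{2039} \approx 0.0039235$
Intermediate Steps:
$Y{\left(v \right)} = -6 + v$
$f{\left(j,Q \right)} = 256$ ($f{\left(j,Q \right)} = 4^{4} = 256$)
$K = - \frac{9}{8}$ ($K = \frac{6}{-3} - \frac{7}{-6 - 2} = 6 \left(- \frac{1}{3}\right) - \frac{7}{-8} = -2 - - \frac{7}{8} = -2 + \frac{7}{8} = - \frac{9}{8} \approx -1.125$)
$N{\left(s,S \right)} = - \frac{9}{8}$
$F{\left(q,J \right)} = 256 + J$
$\frac{1}{F{\left(156,N{\left(8,-17 \right)} \right)}} = \frac{1}{256 - \frac{9}{8}} = \frac{1}{\frac{2039}{8}} = \frac{8}{2039}$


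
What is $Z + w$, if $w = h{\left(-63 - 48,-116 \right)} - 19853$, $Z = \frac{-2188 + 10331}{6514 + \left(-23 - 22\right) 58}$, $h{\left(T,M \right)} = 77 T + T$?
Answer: $- \frac{111298801}{3904} \approx -28509.0$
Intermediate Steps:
$h{\left(T,M \right)} = 78 T$
$Z = \frac{8143}{3904}$ ($Z = \frac{8143}{6514 - 2610} = \frac{8143}{3904} \approx 2.0858$)
$w = -28511$ ($w = 78 \left(-63 - 48\right) - 19853 = 78 \left(-111\right) - 19853 = -8658 - 19853 = -28511$)
$Z + w = \frac{8143}{3904} - 28511 = - \frac{111298801}{3904}$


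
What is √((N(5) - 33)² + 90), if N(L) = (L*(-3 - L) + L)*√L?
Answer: √(7304 + 2310*√5) ≈ 111.67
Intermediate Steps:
N(L) = √L*(L + L*(-3 - L)) (N(L) = (L + L*(-3 - L))*√L = √L*(L + L*(-3 - L)))
√((N(5) - 33)² + 90) = √((5^(3/2)*(-2 - 1*5) - 33)² + 90) = √(((5*√5)*(-2 - 5) - 33)² + 90) = √(((5*√5)*(-7) - 33)² + 90) = √((-35*√5 - 33)² + 90) = √((-33 - 35*√5)² + 90) = √(90 + (-33 - 35*√5)²)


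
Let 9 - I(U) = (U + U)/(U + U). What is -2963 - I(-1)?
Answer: -2971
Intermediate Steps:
I(U) = 8 (I(U) = 9 - (U + U)/(U + U) = 9 - 2*U/(2*U) = 9 - 2*U*1/(2*U) = 9 - 1*1 = 9 - 1 = 8)
-2963 - I(-1) = -2963 - 1*8 = -2963 - 8 = -2971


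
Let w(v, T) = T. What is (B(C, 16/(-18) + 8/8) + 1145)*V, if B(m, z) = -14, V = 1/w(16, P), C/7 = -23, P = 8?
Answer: 1131/8 ≈ 141.38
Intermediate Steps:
C = -161 (C = 7*(-23) = -161)
V = ⅛ (V = 1/8 = ⅛ ≈ 0.12500)
(B(C, 16/(-18) + 8/8) + 1145)*V = (-14 + 1145)*(⅛) = 1131*(⅛) = 1131/8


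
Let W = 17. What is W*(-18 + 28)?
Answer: 170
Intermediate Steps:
W*(-18 + 28) = 17*(-18 + 28) = 17*10 = 170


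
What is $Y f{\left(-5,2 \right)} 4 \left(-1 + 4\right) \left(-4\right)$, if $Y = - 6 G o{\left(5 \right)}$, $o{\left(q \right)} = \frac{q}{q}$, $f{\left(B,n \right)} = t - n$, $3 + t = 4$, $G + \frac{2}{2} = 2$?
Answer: $-288$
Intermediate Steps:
$G = 1$ ($G = -1 + 2 = 1$)
$t = 1$ ($t = -3 + 4 = 1$)
$f{\left(B,n \right)} = 1 - n$
$o{\left(q \right)} = 1$
$Y = -6$ ($Y = \left(-6\right) 1 \cdot 1 = \left(-6\right) 1 = -6$)
$Y f{\left(-5,2 \right)} 4 \left(-1 + 4\right) \left(-4\right) = - 6 \left(1 - 2\right) 4 \left(-1 + 4\right) \left(-4\right) = - 6 \left(1 - 2\right) 4 \cdot 3 \left(-4\right) = - 6 \left(-1\right) 12 \left(-4\right) = - 6 \left(\left(-12\right) \left(-4\right)\right) = \left(-6\right) 48 = -288$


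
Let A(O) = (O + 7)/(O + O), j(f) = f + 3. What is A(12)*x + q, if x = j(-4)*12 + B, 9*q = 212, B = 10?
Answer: 791/36 ≈ 21.972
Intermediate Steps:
j(f) = 3 + f
q = 212/9 (q = (⅑)*212 = 212/9 ≈ 23.556)
A(O) = (7 + O)/(2*O) (A(O) = (7 + O)/((2*O)) = (7 + O)*(1/(2*O)) = (7 + O)/(2*O))
x = -2 (x = (3 - 4)*12 + 10 = -1*12 + 10 = -12 + 10 = -2)
A(12)*x + q = ((½)*(7 + 12)/12)*(-2) + 212/9 = ((½)*(1/12)*19)*(-2) + 212/9 = (19/24)*(-2) + 212/9 = -19/12 + 212/9 = 791/36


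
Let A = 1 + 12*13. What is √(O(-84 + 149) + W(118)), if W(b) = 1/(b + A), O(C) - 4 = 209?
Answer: 4*√40271/55 ≈ 14.595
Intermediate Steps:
O(C) = 213 (O(C) = 4 + 209 = 213)
A = 157 (A = 1 + 156 = 157)
W(b) = 1/(157 + b) (W(b) = 1/(b + 157) = 1/(157 + b))
√(O(-84 + 149) + W(118)) = √(213 + 1/(157 + 118)) = √(213 + 1/275) = √(58576/275) = 4*√40271/55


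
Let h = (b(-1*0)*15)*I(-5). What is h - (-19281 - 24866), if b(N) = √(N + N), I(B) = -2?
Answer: 44147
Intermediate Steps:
b(N) = √2*√N (b(N) = √(2*N) = √2*√N)
h = 0 (h = ((√2*√(-1*0))*15)*(-2) = ((√2*√0)*15)*(-2) = ((√2*0)*15)*(-2) = (0*15)*(-2) = 0*(-2) = 0)
h - (-19281 - 24866) = 0 - (-19281 - 24866) = 0 - 1*(-44147) = 0 + 44147 = 44147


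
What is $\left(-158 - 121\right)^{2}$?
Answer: $77841$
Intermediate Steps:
$\left(-158 - 121\right)^{2} = \left(-279\right)^{2} = 77841$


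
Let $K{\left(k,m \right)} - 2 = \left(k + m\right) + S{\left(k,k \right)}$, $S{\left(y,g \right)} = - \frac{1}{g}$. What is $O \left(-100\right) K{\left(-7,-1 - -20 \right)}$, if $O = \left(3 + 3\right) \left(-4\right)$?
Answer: $\frac{237600}{7} \approx 33943.0$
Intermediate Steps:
$O = -24$ ($O = 6 \left(-4\right) = -24$)
$K{\left(k,m \right)} = 2 + k + m - \frac{1}{k}$ ($K{\left(k,m \right)} = 2 - \left(\frac{1}{k} - k - m\right) = 2 + \left(k + m - \frac{1}{k}\right) = 2 + k + m - \frac{1}{k}$)
$O \left(-100\right) K{\left(-7,-1 - -20 \right)} = \left(-24\right) \left(-100\right) \left(2 - 7 - -19 - \frac{1}{-7}\right) = 2400 \left(2 - 7 + \left(-1 + 20\right) - - \frac{1}{7}\right) = 2400 \left(2 - 7 + 19 + \frac{1}{7}\right) = 2400 \cdot \frac{99}{7} = \frac{237600}{7}$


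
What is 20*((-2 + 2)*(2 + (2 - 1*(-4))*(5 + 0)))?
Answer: 0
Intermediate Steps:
20*((-2 + 2)*(2 + (2 - 1*(-4))*(5 + 0))) = 20*(0*(2 + (2 + 4)*5)) = 20*(0*(2 + 6*5)) = 20*(0*(2 + 30)) = 20*(0*32) = 20*0 = 0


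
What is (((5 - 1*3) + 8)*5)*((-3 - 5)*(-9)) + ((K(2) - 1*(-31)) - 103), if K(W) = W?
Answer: 3530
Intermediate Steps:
(((5 - 1*3) + 8)*5)*((-3 - 5)*(-9)) + ((K(2) - 1*(-31)) - 103) = (((5 - 1*3) + 8)*5)*((-3 - 5)*(-9)) + ((2 - 1*(-31)) - 103) = (((5 - 3) + 8)*5)*(-8*(-9)) + ((2 + 31) - 103) = ((2 + 8)*5)*72 + (33 - 103) = (10*5)*72 - 70 = 50*72 - 70 = 3600 - 70 = 3530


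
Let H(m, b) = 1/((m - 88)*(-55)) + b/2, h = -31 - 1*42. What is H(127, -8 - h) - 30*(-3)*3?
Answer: 1297723/4290 ≈ 302.50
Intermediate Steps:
h = -73 (h = -31 - 42 = -73)
H(m, b) = b/2 - 1/(55*(-88 + m)) (H(m, b) = -1/55/(-88 + m) + b*(½) = -1/(55*(-88 + m)) + b/2 = b/2 - 1/(55*(-88 + m)))
H(127, -8 - h) - 30*(-3)*3 = (-2 - 4840*(-8 - 1*(-73)) + 55*(-8 - 1*(-73))*127)/(110*(-88 + 127)) - 30*(-3)*3 = (1/110)*(-2 - 4840*(-8 + 73) + 55*(-8 + 73)*127)/39 - (-90)*3 = (1/110)*(1/39)*(-2 - 4840*65 + 55*65*127) - 1*(-270) = (1/110)*(1/39)*(-2 - 314600 + 454025) + 270 = (1/110)*(1/39)*139423 + 270 = 139423/4290 + 270 = 1297723/4290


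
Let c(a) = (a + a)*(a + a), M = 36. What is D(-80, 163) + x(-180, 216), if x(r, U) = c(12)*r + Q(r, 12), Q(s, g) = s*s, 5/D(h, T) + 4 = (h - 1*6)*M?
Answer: -44193601/620 ≈ -71280.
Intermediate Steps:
c(a) = 4*a**2 (c(a) = (2*a)*(2*a) = 4*a**2)
D(h, T) = 5/(-220 + 36*h) (D(h, T) = 5/(-4 + (h - 1*6)*36) = 5/(-4 + (h - 6)*36) = 5/(-4 + (-6 + h)*36) = 5/(-4 + (-216 + 36*h)) = 5/(-220 + 36*h))
Q(s, g) = s**2
x(r, U) = r**2 + 576*r (x(r, U) = (4*12**2)*r + r**2 = (4*144)*r + r**2 = 576*r + r**2 = r**2 + 576*r)
D(-80, 163) + x(-180, 216) = 5/(4*(-55 + 9*(-80))) - 180*(576 - 180) = 5/(4*(-55 - 720)) - 180*396 = (5/4)/(-775) - 71280 = (5/4)*(-1/775) - 71280 = -1/620 - 71280 = -44193601/620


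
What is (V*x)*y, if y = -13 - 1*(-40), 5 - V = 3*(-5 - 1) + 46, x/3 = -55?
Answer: 102465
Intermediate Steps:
x = -165 (x = 3*(-55) = -165)
V = -23 (V = 5 - (3*(-5 - 1) + 46) = 5 - (3*(-6) + 46) = 5 - (-18 + 46) = 5 - 1*28 = 5 - 28 = -23)
y = 27 (y = -13 + 40 = 27)
(V*x)*y = -23*(-165)*27 = 3795*27 = 102465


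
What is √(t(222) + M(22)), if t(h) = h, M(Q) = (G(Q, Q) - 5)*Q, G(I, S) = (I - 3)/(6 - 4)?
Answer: √321 ≈ 17.916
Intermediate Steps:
G(I, S) = -3/2 + I/2 (G(I, S) = (-3 + I)/2 = (-3 + I)*(½) = -3/2 + I/2)
M(Q) = Q*(-13/2 + Q/2) (M(Q) = ((-3/2 + Q/2) - 5)*Q = (-13/2 + Q/2)*Q = Q*(-13/2 + Q/2))
√(t(222) + M(22)) = √(222 + (½)*22*(-13 + 22)) = √(222 + (½)*22*9) = √(222 + 99) = √321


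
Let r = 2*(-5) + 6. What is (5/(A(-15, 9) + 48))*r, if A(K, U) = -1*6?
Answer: -10/21 ≈ -0.47619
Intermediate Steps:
A(K, U) = -6
r = -4 (r = -10 + 6 = -4)
(5/(A(-15, 9) + 48))*r = (5/(-6 + 48))*(-4) = (5/42)*(-4) = -10/21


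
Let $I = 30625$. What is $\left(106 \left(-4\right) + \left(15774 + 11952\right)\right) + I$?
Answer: $57927$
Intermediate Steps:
$\left(106 \left(-4\right) + \left(15774 + 11952\right)\right) + I = \left(106 \left(-4\right) + \left(15774 + 11952\right)\right) + 30625 = \left(-424 + 27726\right) + 30625 = 27302 + 30625 = 57927$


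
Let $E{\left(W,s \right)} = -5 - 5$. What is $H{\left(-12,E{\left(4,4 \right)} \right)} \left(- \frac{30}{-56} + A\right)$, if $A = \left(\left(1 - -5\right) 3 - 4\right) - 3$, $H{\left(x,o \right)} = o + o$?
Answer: $- \frac{1615}{7} \approx -230.71$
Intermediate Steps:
$E{\left(W,s \right)} = -10$ ($E{\left(W,s \right)} = -5 - 5 = -10$)
$H{\left(x,o \right)} = 2 o$
$A = 11$ ($A = \left(\left(1 + 5\right) 3 - 4\right) - 3 = \left(6 \cdot 3 - 4\right) - 3 = \left(18 - 4\right) - 3 = 14 - 3 = 11$)
$H{\left(-12,E{\left(4,4 \right)} \right)} \left(- \frac{30}{-56} + A\right) = 2 \left(-10\right) \left(- \frac{30}{-56} + 11\right) = - 20 \left(\left(-30\right) \left(- \frac{1}{56}\right) + 11\right) = - 20 \left(\frac{15}{28} + 11\right) = \left(-20\right) \frac{323}{28} = - \frac{1615}{7}$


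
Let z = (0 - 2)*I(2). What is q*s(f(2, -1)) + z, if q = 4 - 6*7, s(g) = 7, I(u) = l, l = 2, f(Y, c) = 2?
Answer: -270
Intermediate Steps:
I(u) = 2
q = -38 (q = 4 - 42 = -38)
z = -4 (z = (0 - 2)*2 = -2*2 = -4)
q*s(f(2, -1)) + z = -38*7 - 4 = -266 - 4 = -270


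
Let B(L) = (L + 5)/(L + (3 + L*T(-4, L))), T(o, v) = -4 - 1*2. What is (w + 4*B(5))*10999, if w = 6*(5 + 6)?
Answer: 7765294/11 ≈ 7.0594e+5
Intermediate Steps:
T(o, v) = -6 (T(o, v) = -4 - 2 = -6)
w = 66 (w = 6*11 = 66)
B(L) = (5 + L)/(3 - 5*L) (B(L) = (L + 5)/(L + (3 + L*(-6))) = (5 + L)/(L + (3 - 6*L)) = (5 + L)/(3 - 5*L))
(w + 4*B(5))*10999 = (66 + 4*((5 + 5)/(3 - 5*5)))*10999 = (66 + 4*(10/(3 - 25)))*10999 = (66 + 4*(10/(-22)))*10999 = (66 + 4*(-1/22*10))*10999 = (66 + 4*(-5/11))*10999 = (66 - 20/11)*10999 = (706/11)*10999 = 7765294/11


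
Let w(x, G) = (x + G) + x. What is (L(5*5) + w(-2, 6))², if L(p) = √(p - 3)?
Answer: (2 + √22)² ≈ 44.762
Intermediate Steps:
w(x, G) = G + 2*x (w(x, G) = (G + x) + x = G + 2*x)
L(p) = √(-3 + p)
(L(5*5) + w(-2, 6))² = (√(-3 + 5*5) + (6 + 2*(-2)))² = (√(-3 + 25) + (6 - 4))² = (√22 + 2)² = (2 + √22)²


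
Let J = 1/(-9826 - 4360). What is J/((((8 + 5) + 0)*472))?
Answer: -1/87045296 ≈ -1.1488e-8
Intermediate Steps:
J = -1/14186 (J = 1/(-14186) = -1/14186 ≈ -7.0492e-5)
J/((((8 + 5) + 0)*472)) = -1/(472*((8 + 5) + 0))/14186 = -1/(472*(13 + 0))/14186 = -1/(14186*(13*472)) = -1/14186/6136 = -1/14186*1/6136 = -1/87045296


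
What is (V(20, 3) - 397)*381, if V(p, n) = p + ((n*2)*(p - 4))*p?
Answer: 587883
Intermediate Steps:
V(p, n) = p + 2*n*p*(-4 + p) (V(p, n) = p + ((2*n)*(-4 + p))*p = p + (2*n*(-4 + p))*p = p + 2*n*p*(-4 + p))
(V(20, 3) - 397)*381 = (20*(1 - 8*3 + 2*3*20) - 397)*381 = (20*(1 - 24 + 120) - 397)*381 = (20*97 - 397)*381 = (1940 - 397)*381 = 1543*381 = 587883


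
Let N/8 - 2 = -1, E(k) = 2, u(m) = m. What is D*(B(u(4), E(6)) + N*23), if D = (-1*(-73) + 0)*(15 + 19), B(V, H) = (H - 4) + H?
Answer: 456688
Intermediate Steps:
B(V, H) = -4 + 2*H (B(V, H) = (-4 + H) + H = -4 + 2*H)
N = 8 (N = 16 + 8*(-1) = 16 - 8 = 8)
D = 2482 (D = (73 + 0)*34 = 73*34 = 2482)
D*(B(u(4), E(6)) + N*23) = 2482*((-4 + 2*2) + 8*23) = 2482*((-4 + 4) + 184) = 2482*(0 + 184) = 2482*184 = 456688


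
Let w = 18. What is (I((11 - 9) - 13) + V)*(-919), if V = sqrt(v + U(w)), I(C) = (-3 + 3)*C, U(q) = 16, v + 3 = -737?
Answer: -1838*I*sqrt(181) ≈ -24728.0*I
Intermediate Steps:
v = -740 (v = -3 - 737 = -740)
I(C) = 0 (I(C) = 0*C = 0)
V = 2*I*sqrt(181) (V = sqrt(-740 + 16) = sqrt(-724) = 2*I*sqrt(181) ≈ 26.907*I)
(I((11 - 9) - 13) + V)*(-919) = (0 + 2*I*sqrt(181))*(-919) = (2*I*sqrt(181))*(-919) = -1838*I*sqrt(181)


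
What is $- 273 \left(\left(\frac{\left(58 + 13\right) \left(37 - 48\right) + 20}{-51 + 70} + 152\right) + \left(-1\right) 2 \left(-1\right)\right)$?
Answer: $- \frac{591045}{19} \approx -31108.0$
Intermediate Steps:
$- 273 \left(\left(\frac{\left(58 + 13\right) \left(37 - 48\right) + 20}{-51 + 70} + 152\right) + \left(-1\right) 2 \left(-1\right)\right) = - 273 \left(\left(\frac{71 \left(-11\right) + 20}{19} + 152\right) - -2\right) = - 273 \left(\left(\left(-781 + 20\right) \frac{1}{19} + 152\right) + 2\right) = - 273 \left(\left(\left(-761\right) \frac{1}{19} + 152\right) + 2\right) = - 273 \left(\left(- \frac{761}{19} + 152\right) + 2\right) = - 273 \left(\frac{2127}{19} + 2\right) = \left(-273\right) \frac{2165}{19} = - \frac{591045}{19}$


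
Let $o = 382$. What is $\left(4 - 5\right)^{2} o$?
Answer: $382$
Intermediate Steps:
$\left(4 - 5\right)^{2} o = \left(4 - 5\right)^{2} \cdot 382 = \left(-1\right)^{2} \cdot 382 = 1 \cdot 382 = 382$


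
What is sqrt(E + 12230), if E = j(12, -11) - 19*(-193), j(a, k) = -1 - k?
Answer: sqrt(15907) ≈ 126.12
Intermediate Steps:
E = 3677 (E = (-1 - 1*(-11)) - 19*(-193) = (-1 + 11) + 3667 = 10 + 3667 = 3677)
sqrt(E + 12230) = sqrt(3677 + 12230) = sqrt(15907)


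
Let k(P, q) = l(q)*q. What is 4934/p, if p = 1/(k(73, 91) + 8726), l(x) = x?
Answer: 83912538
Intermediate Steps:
k(P, q) = q² (k(P, q) = q*q = q²)
p = 1/17007 (p = 1/(91² + 8726) = 1/(8281 + 8726) = 1/17007 ≈ 5.8799e-5)
4934/p = 4934/(1/17007) = 4934*17007 = 83912538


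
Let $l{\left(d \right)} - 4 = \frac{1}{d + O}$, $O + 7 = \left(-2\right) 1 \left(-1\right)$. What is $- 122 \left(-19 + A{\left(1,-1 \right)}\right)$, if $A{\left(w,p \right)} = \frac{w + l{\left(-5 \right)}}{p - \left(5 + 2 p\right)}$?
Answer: $\frac{49349}{20} \approx 2467.4$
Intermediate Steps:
$O = -5$ ($O = -7 + \left(-2\right) 1 \left(-1\right) = -7 - -2 = -7 + 2 = -5$)
$l{\left(d \right)} = 4 + \frac{1}{-5 + d}$ ($l{\left(d \right)} = 4 + \frac{1}{d - 5} = 4 + \frac{1}{-5 + d}$)
$A{\left(w,p \right)} = \frac{\frac{39}{10} + w}{-5 - p}$ ($A{\left(w,p \right)} = \frac{w + \frac{-19 + 4 \left(-5\right)}{-5 - 5}}{p - \left(5 + 2 p\right)} = \frac{w + \frac{-19 - 20}{-10}}{-5 - p} = \frac{w - - \frac{39}{10}}{-5 - p} = \frac{w + \frac{39}{10}}{-5 - p} = \frac{\frac{39}{10} + w}{-5 - p}$)
$- 122 \left(-19 + A{\left(1,-1 \right)}\right) = - 122 \left(-19 + \frac{- \frac{39}{10} - 1}{5 - 1}\right) = - 122 \left(-19 + \frac{- \frac{39}{10} - 1}{4}\right) = - 122 \left(-19 + \frac{1}{4} \left(- \frac{49}{10}\right)\right) = - 122 \left(-19 - \frac{49}{40}\right) = \left(-122\right) \left(- \frac{809}{40}\right) = \frac{49349}{20}$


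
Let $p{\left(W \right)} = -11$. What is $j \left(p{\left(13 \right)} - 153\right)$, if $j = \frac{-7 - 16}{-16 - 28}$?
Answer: $- \frac{943}{11} \approx -85.727$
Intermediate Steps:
$j = \frac{23}{44}$ ($j = - \frac{23}{-44} = \left(-23\right) \left(- \frac{1}{44}\right) = \frac{23}{44} \approx 0.52273$)
$j \left(p{\left(13 \right)} - 153\right) = \frac{23 \left(-11 - 153\right)}{44} = \frac{23}{44} \left(-164\right) = - \frac{943}{11}$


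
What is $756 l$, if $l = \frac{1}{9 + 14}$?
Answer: $\frac{756}{23} \approx 32.87$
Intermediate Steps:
$l = \frac{1}{23} \approx 0.043478$
$756 l = 756 \cdot \frac{1}{23} = \frac{756}{23}$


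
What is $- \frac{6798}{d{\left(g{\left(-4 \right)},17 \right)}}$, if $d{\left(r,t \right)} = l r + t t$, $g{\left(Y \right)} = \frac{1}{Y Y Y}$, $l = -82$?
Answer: $- \frac{217536}{9289} \approx -23.419$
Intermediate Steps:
$g{\left(Y \right)} = \frac{1}{Y^{3}}$ ($g{\left(Y \right)} = \frac{1}{Y^{2} Y} = \frac{1}{Y^{3}}$)
$d{\left(r,t \right)} = t^{2} - 82 r$ ($d{\left(r,t \right)} = - 82 r + t t = - 82 r + t^{2} = t^{2} - 82 r$)
$- \frac{6798}{d{\left(g{\left(-4 \right)},17 \right)}} = - \frac{6798}{17^{2} - \frac{82}{-64}} = - \frac{6798}{289 - - \frac{41}{32}} = - \frac{6798}{289 + \frac{41}{32}} = - \frac{6798}{\frac{9289}{32}} = \left(-6798\right) \frac{32}{9289} = - \frac{217536}{9289}$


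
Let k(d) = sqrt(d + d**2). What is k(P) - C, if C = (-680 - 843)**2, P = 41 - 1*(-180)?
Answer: -2319529 + sqrt(49062) ≈ -2.3193e+6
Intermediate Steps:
P = 221 (P = 41 + 180 = 221)
C = 2319529 (C = (-1523)**2 = 2319529)
k(P) - C = sqrt(221*(1 + 221)) - 1*2319529 = sqrt(221*222) - 2319529 = sqrt(49062) - 2319529 = -2319529 + sqrt(49062)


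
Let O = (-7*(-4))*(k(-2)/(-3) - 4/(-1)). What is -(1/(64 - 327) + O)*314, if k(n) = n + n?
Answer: -36995794/789 ≈ -46890.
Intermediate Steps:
k(n) = 2*n
O = 448/3 (O = (-7*(-4))*((2*(-2))/(-3) - 4/(-1)) = 28*(-4*(-⅓) - 4*(-1)) = 28*(4/3 + 4) = 28*(16/3) = 448/3 ≈ 149.33)
-(1/(64 - 327) + O)*314 = -(1/(64 - 327) + 448/3)*314 = -(1/(-263) + 448/3)*314 = -(-1/263 + 448/3)*314 = -117821*314/789 = -1*36995794/789 = -36995794/789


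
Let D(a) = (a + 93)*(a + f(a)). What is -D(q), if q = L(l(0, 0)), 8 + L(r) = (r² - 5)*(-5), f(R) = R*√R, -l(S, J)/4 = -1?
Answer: 1890 + 5670*I*√7 ≈ 1890.0 + 15001.0*I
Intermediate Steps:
l(S, J) = 4 (l(S, J) = -4*(-1) = 4)
f(R) = R^(3/2)
L(r) = 17 - 5*r² (L(r) = -8 + (r² - 5)*(-5) = -8 + (-5 + r²)*(-5) = -8 + (25 - 5*r²) = 17 - 5*r²)
q = -63 (q = 17 - 5*4² = 17 - 5*16 = 17 - 80 = -63)
D(a) = (93 + a)*(a + a^(3/2)) (D(a) = (a + 93)*(a + a^(3/2)) = (93 + a)*(a + a^(3/2)))
-D(q) = -((-63)² + (-63)^(5/2) + 93*(-63) + 93*(-63)^(3/2)) = -(3969 + 11907*I*√7 - 5859 + 93*(-189*I*√7)) = -(3969 + 11907*I*√7 - 5859 - 17577*I*√7) = -(-1890 - 5670*I*√7) = 1890 + 5670*I*√7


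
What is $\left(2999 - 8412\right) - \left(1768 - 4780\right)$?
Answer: $-2401$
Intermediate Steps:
$\left(2999 - 8412\right) - \left(1768 - 4780\right) = -5413 - \left(1768 - 4780\right) = -5413 - -3012 = -5413 + 3012 = -2401$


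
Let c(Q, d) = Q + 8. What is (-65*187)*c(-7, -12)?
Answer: -12155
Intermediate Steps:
c(Q, d) = 8 + Q
(-65*187)*c(-7, -12) = (-65*187)*(8 - 7) = -12155*1 = -12155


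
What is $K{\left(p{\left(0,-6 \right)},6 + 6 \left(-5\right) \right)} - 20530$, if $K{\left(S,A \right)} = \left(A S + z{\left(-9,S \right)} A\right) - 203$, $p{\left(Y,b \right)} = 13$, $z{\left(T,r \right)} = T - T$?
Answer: $-21045$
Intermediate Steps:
$z{\left(T,r \right)} = 0$
$K{\left(S,A \right)} = -203 + A S$ ($K{\left(S,A \right)} = \left(A S + 0 A\right) - 203 = \left(A S + 0\right) - 203 = A S - 203 = -203 + A S$)
$K{\left(p{\left(0,-6 \right)},6 + 6 \left(-5\right) \right)} - 20530 = \left(-203 + \left(6 + 6 \left(-5\right)\right) 13\right) - 20530 = \left(-203 + \left(6 - 30\right) 13\right) - 20530 = \left(-203 - 312\right) - 20530 = -515 - 20530 = -21045$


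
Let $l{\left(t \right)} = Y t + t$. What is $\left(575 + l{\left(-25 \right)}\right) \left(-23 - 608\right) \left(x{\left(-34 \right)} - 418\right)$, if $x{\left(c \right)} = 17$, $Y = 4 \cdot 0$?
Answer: $139167050$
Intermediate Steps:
$Y = 0$
$l{\left(t \right)} = t$ ($l{\left(t \right)} = 0 t + t = 0 + t = t$)
$\left(575 + l{\left(-25 \right)}\right) \left(-23 - 608\right) \left(x{\left(-34 \right)} - 418\right) = \left(575 - 25\right) \left(-23 - 608\right) \left(17 - 418\right) = 550 \left(-631\right) \left(-401\right) = \left(-347050\right) \left(-401\right) = 139167050$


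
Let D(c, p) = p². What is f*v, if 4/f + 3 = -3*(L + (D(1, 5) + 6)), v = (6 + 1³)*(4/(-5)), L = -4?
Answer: 4/15 ≈ 0.26667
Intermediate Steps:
v = -28/5 (v = (6 + 1)*(4*(-⅕)) = 7*(-⅘) = -28/5 ≈ -5.6000)
f = -1/21 (f = 4/(-3 - 3*(-4 + (5² + 6))) = 4/(-3 - 3*(-4 + (25 + 6))) = 4/(-3 - 3*(-4 + 31)) = 4/(-3 - 3*27) = 4/(-3 - 81) = 4/(-84) = 4*(-1/84) = -1/21 ≈ -0.047619)
f*v = -1/21*(-28/5) = 4/15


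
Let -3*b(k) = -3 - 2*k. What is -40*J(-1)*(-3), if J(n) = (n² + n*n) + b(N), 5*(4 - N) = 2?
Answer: 648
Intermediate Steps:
N = 18/5 (N = 4 - ⅕*2 = 4 - ⅖ = 18/5 ≈ 3.6000)
b(k) = 1 + 2*k/3 (b(k) = -(-3 - 2*k)/3 = 1 + 2*k/3)
J(n) = 17/5 + 2*n² (J(n) = (n² + n*n) + (1 + (⅔)*(18/5)) = (n² + n²) + (1 + 12/5) = 2*n² + 17/5 = 17/5 + 2*n²)
-40*J(-1)*(-3) = -40*(17/5 + 2*(-1)²)*(-3) = -40*(17/5 + 2*1)*(-3) = -40*(17/5 + 2)*(-3) = -40*27/5*(-3) = -216*(-3) = 648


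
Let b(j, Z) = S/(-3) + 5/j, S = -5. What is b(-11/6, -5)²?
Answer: 1225/1089 ≈ 1.1249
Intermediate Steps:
b(j, Z) = 5/3 + 5/j (b(j, Z) = -5/(-3) + 5/j = -5*(-⅓) + 5/j = 5/3 + 5/j)
b(-11/6, -5)² = (5/3 + 5/((-11/6)))² = (5/3 + 5/((-11*⅙)))² = (5/3 + 5/(-11/6))² = (5/3 + 5*(-6/11))² = (5/3 - 30/11)² = (-35/33)² = 1225/1089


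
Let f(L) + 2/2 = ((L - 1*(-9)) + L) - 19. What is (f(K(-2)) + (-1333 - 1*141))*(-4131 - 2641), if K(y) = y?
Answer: 10083508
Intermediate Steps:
f(L) = -11 + 2*L (f(L) = -1 + (((L - 1*(-9)) + L) - 19) = -1 + (((L + 9) + L) - 19) = -1 + (((9 + L) + L) - 19) = -1 + ((9 + 2*L) - 19) = -1 + (-10 + 2*L) = -11 + 2*L)
(f(K(-2)) + (-1333 - 1*141))*(-4131 - 2641) = ((-11 + 2*(-2)) + (-1333 - 1*141))*(-4131 - 2641) = ((-11 - 4) + (-1333 - 141))*(-6772) = (-15 - 1474)*(-6772) = -1489*(-6772) = 10083508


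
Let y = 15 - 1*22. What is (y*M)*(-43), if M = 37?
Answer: 11137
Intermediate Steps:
y = -7 (y = 15 - 22 = -7)
(y*M)*(-43) = -7*37*(-43) = -259*(-43) = 11137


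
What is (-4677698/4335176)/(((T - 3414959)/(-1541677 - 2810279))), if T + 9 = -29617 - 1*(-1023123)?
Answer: -848213994887/437394331138 ≈ -1.9392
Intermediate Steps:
T = 993497 (T = -9 + (-29617 - 1*(-1023123)) = -9 + (-29617 + 1023123) = -9 + 993506 = 993497)
(-4677698/4335176)/(((T - 3414959)/(-1541677 - 2810279))) = (-4677698/4335176)/(((993497 - 3414959)/(-1541677 - 2810279))) = (-4677698*1/4335176)/((-2421462/(-4351956))) = -2338849/(2167588*((-2421462*(-1/4351956)))) = -2338849/(2167588*403577/725326) = -2338849/2167588*725326/403577 = -848213994887/437394331138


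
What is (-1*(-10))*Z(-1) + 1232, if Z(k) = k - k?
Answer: 1232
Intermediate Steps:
Z(k) = 0
(-1*(-10))*Z(-1) + 1232 = -1*(-10)*0 + 1232 = 10*0 + 1232 = 0 + 1232 = 1232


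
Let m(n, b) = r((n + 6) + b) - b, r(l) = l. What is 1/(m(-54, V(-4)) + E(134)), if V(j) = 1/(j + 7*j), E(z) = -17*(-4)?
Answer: 1/20 ≈ 0.050000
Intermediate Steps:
E(z) = 68
V(j) = 1/(8*j)
m(n, b) = 6 + n (m(n, b) = ((n + 6) + b) - b = ((6 + n) + b) - b = (6 + b + n) - b = 6 + n)
1/(m(-54, V(-4)) + E(134)) = 1/((6 - 54) + 68) = 1/(-48 + 68) = 1/20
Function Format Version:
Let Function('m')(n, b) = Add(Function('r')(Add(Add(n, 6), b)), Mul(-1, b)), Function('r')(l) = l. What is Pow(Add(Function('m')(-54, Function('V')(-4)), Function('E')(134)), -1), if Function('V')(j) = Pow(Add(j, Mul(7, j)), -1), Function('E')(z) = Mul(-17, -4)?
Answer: Rational(1, 20) ≈ 0.050000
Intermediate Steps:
Function('E')(z) = 68
Function('V')(j) = Mul(Rational(1, 8), Pow(j, -1)) (Function('V')(j) = Pow(Mul(8, j), -1) = Mul(Rational(1, 8), Pow(j, -1)))
Function('m')(n, b) = Add(6, n) (Function('m')(n, b) = Add(Add(Add(n, 6), b), Mul(-1, b)) = Add(Add(Add(6, n), b), Mul(-1, b)) = Add(Add(6, b, n), Mul(-1, b)) = Add(6, n))
Pow(Add(Function('m')(-54, Function('V')(-4)), Function('E')(134)), -1) = Pow(Add(Add(6, -54), 68), -1) = Pow(Add(-48, 68), -1) = Pow(20, -1) = Rational(1, 20)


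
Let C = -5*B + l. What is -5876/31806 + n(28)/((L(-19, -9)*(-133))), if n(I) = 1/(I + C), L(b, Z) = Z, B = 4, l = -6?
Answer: -41039/222642 ≈ -0.18433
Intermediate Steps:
C = -26 (C = -5*4 - 6 = -20 - 6 = -26)
n(I) = 1/(-26 + I) (n(I) = 1/(I - 26) = 1/(-26 + I))
-5876/31806 + n(28)/((L(-19, -9)*(-133))) = -5876/31806 + 1/((-26 + 28)*((-9*(-133)))) = -5876*1/31806 + 1/(2*1197) = -2938/15903 + (1/2)*(1/1197) = -2938/15903 + 1/2394 = -41039/222642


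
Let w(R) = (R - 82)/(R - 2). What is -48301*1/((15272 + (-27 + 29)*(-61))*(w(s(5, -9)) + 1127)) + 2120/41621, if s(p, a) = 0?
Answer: 35503488079/736491919200 ≈ 0.048206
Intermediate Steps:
w(R) = (-82 + R)/(-2 + R)
-48301*1/((15272 + (-27 + 29)*(-61))*(w(s(5, -9)) + 1127)) + 2120/41621 = -48301*1/((15272 + (-27 + 29)*(-61))*((-82 + 0)/(-2 + 0) + 1127)) + 2120/41621 = -48301*1/((15272 + 2*(-61))*(-82/(-2) + 1127)) + 2120*(1/41621) = -48301*1/((15272 - 122)*(-½*(-82) + 1127)) + 2120/41621 = -48301*1/(15150*(41 + 1127)) + 2120/41621 = -48301/(1168*15150) + 2120/41621 = -48301/17695200 + 2120/41621 = 35503488079/736491919200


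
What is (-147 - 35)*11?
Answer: -2002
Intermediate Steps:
(-147 - 35)*11 = -182*11 = -2002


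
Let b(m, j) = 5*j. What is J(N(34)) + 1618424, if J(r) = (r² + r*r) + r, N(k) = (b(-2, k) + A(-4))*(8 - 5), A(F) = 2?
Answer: 2151452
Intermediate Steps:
N(k) = 6 + 15*k (N(k) = (5*k + 2)*(8 - 5) = (2 + 5*k)*3 = 6 + 15*k)
J(r) = r + 2*r² (J(r) = (r² + r²) + r = 2*r² + r = r + 2*r²)
J(N(34)) + 1618424 = (6 + 15*34)*(1 + 2*(6 + 15*34)) + 1618424 = (6 + 510)*(1 + 2*(6 + 510)) + 1618424 = 516*(1 + 2*516) + 1618424 = 516*(1 + 1032) + 1618424 = 516*1033 + 1618424 = 533028 + 1618424 = 2151452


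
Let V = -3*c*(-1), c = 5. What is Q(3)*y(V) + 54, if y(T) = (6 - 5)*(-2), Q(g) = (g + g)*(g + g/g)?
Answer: 6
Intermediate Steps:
Q(g) = 2*g*(1 + g) (Q(g) = (2*g)*(g + 1) = (2*g)*(1 + g) = 2*g*(1 + g))
V = 15 (V = -3*5*(-1) = -15*(-1) = 15)
y(T) = -2 (y(T) = 1*(-2) = -2)
Q(3)*y(V) + 54 = (2*3*(1 + 3))*(-2) + 54 = (2*3*4)*(-2) + 54 = 24*(-2) + 54 = -48 + 54 = 6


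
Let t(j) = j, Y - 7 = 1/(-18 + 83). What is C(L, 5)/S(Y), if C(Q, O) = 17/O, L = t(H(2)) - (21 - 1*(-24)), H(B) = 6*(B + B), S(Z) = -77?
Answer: -17/385 ≈ -0.044156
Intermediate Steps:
Y = 456/65 (Y = 7 + 1/(-18 + 83) = 7 + 1/65 = 456/65 ≈ 7.0154)
H(B) = 12*B (H(B) = 6*(2*B) = 12*B)
L = -21 (L = 12*2 - (21 - 1*(-24)) = 24 - (21 + 24) = 24 - 1*45 = 24 - 45 = -21)
C(L, 5)/S(Y) = (17/5)/(-77) = (17*(⅕))*(-1/77) = (17/5)*(-1/77) = -17/385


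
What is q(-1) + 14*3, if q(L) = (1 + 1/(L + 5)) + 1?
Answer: 177/4 ≈ 44.250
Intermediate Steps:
q(L) = 2 + 1/(5 + L) (q(L) = (1 + 1/(5 + L)) + 1 = 2 + 1/(5 + L))
q(-1) + 14*3 = (11 + 2*(-1))/(5 - 1) + 14*3 = (11 - 2)/4 + 42 = (¼)*9 + 42 = 9/4 + 42 = 177/4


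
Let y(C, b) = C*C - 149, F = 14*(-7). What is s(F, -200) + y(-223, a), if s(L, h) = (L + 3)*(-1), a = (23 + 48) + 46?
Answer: 49675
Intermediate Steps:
F = -98
a = 117 (a = 71 + 46 = 117)
y(C, b) = -149 + C² (y(C, b) = C² - 149 = -149 + C²)
s(L, h) = -3 - L (s(L, h) = (3 + L)*(-1) = -3 - L)
s(F, -200) + y(-223, a) = (-3 - 1*(-98)) + (-149 + (-223)²) = (-3 + 98) + (-149 + 49729) = 95 + 49580 = 49675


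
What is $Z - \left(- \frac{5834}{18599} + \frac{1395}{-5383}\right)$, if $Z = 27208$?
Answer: $\frac{389154177109}{14302631} \approx 27209.0$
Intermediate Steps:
$Z - \left(- \frac{5834}{18599} + \frac{1395}{-5383}\right) = 27208 - \left(- \frac{5834}{18599} + \frac{1395}{-5383}\right) = 27208 - \left(\left(-5834\right) \frac{1}{18599} + 1395 \left(- \frac{1}{5383}\right)\right) = 27208 - \left(- \frac{5834}{18599} - \frac{1395}{5383}\right) = 27208 - - \frac{8192861}{14302631} = 27208 + \frac{8192861}{14302631} = \frac{389154177109}{14302631}$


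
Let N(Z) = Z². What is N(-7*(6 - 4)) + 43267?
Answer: 43463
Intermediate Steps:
N(-7*(6 - 4)) + 43267 = (-7*(6 - 4))² + 43267 = (-7*2)² + 43267 = (-14)² + 43267 = 196 + 43267 = 43463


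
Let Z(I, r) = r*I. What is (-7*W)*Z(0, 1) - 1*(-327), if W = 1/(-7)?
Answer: 327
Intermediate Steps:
Z(I, r) = I*r
W = -1/7 ≈ -0.14286
(-7*W)*Z(0, 1) - 1*(-327) = (-7*(-1/7))*(0*1) - 1*(-327) = 1*0 + 327 = 0 + 327 = 327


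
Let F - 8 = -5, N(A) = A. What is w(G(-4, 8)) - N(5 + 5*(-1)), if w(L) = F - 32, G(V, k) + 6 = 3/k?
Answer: -29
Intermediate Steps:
F = 3 (F = 8 - 5 = 3)
G(V, k) = -6 + 3/k
w(L) = -29 (w(L) = 3 - 32 = -29)
w(G(-4, 8)) - N(5 + 5*(-1)) = -29 - (5 + 5*(-1)) = -29 - (5 - 5) = -29 - 1*0 = -29 + 0 = -29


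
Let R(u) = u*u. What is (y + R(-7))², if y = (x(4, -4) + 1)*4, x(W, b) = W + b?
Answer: 2809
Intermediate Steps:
R(u) = u²
y = 4 (y = ((4 - 4) + 1)*4 = (0 + 1)*4 = 1*4 = 4)
(y + R(-7))² = (4 + (-7)²)² = (4 + 49)² = 53² = 2809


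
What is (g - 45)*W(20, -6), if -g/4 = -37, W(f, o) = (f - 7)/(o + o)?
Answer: -1339/12 ≈ -111.58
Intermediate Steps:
W(f, o) = (-7 + f)/(2*o) (W(f, o) = (-7 + f)/((2*o)) = (-7 + f)*(1/(2*o)) = (-7 + f)/(2*o))
g = 148 (g = -4*(-37) = 148)
(g - 45)*W(20, -6) = (148 - 45)*((½)*(-7 + 20)/(-6)) = 103*((½)*(-⅙)*13) = 103*(-13/12) = -1339/12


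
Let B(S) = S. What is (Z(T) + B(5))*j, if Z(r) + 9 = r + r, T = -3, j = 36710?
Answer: -367100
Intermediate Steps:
Z(r) = -9 + 2*r (Z(r) = -9 + (r + r) = -9 + 2*r)
(Z(T) + B(5))*j = ((-9 + 2*(-3)) + 5)*36710 = ((-9 - 6) + 5)*36710 = (-15 + 5)*36710 = -10*36710 = -367100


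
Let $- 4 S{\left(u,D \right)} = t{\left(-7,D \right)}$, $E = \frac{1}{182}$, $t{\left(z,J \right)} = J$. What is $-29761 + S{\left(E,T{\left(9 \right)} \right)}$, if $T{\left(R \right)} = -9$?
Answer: $- \frac{119035}{4} \approx -29759.0$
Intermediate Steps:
$E = \frac{1}{182} \approx 0.0054945$
$S{\left(u,D \right)} = - \frac{D}{4}$
$-29761 + S{\left(E,T{\left(9 \right)} \right)} = -29761 - - \frac{9}{4} = -29761 + \frac{9}{4} = - \frac{119035}{4}$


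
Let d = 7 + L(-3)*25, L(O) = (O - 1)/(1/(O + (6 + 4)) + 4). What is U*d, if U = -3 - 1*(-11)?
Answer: -3976/29 ≈ -137.10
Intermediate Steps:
L(O) = (-1 + O)/(4 + 1/(10 + O)) (L(O) = (-1 + O)/(1/(O + 10) + 4) = (-1 + O)/(1/(10 + O) + 4) = (-1 + O)/(4 + 1/(10 + O)))
U = 8 (U = -3 + 11 = 8)
d = -497/29 (d = 7 + ((-10 + (-3)² + 9*(-3))/(41 + 4*(-3)))*25 = 7 + ((-10 + 9 - 27)/(41 - 12))*25 = 7 + (-28/29)*25 = 7 + ((1/29)*(-28))*25 = 7 - 28/29*25 = 7 - 700/29 = -497/29 ≈ -17.138)
U*d = 8*(-497/29) = -3976/29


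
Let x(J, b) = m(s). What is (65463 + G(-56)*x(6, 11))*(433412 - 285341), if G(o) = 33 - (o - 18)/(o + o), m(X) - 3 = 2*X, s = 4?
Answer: 77966763897/8 ≈ 9.7458e+9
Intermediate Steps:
m(X) = 3 + 2*X
x(J, b) = 11 (x(J, b) = 3 + 2*4 = 3 + 8 = 11)
G(o) = 33 - (-18 + o)/(2*o)
(65463 + G(-56)*x(6, 11))*(433412 - 285341) = (65463 + (65/2 + 9/(-56))*11)*(433412 - 285341) = (65463 + (65/2 + 9*(-1/56))*11)*148071 = (65463 + (65/2 - 9/56)*11)*148071 = (65463 + (1811/56)*11)*148071 = (65463 + 19921/56)*148071 = (3685849/56)*148071 = 77966763897/8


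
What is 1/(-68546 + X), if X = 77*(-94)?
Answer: -1/75784 ≈ -1.3195e-5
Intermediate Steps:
X = -7238
1/(-68546 + X) = 1/(-68546 - 7238) = 1/(-75784) = -1/75784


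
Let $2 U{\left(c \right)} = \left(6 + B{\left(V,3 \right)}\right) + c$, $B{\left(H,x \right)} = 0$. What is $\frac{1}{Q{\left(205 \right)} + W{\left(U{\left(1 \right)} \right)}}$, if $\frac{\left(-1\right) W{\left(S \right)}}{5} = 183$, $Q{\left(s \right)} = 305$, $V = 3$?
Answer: $- \frac{1}{610} \approx -0.0016393$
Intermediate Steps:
$U{\left(c \right)} = 3 + \frac{c}{2}$ ($U{\left(c \right)} = \frac{\left(6 + 0\right) + c}{2} = \frac{6 + c}{2} = 3 + \frac{c}{2}$)
$W{\left(S \right)} = -915$ ($W{\left(S \right)} = \left(-5\right) 183 = -915$)
$\frac{1}{Q{\left(205 \right)} + W{\left(U{\left(1 \right)} \right)}} = \frac{1}{305 - 915} = \frac{1}{-610} = - \frac{1}{610}$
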